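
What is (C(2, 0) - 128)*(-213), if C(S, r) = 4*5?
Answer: 23004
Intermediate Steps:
C(S, r) = 20
(C(2, 0) - 128)*(-213) = (20 - 128)*(-213) = -108*(-213) = 23004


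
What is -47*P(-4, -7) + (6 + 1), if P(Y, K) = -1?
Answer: 54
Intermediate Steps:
-47*P(-4, -7) + (6 + 1) = -47*(-1) + (6 + 1) = 47 + 7 = 54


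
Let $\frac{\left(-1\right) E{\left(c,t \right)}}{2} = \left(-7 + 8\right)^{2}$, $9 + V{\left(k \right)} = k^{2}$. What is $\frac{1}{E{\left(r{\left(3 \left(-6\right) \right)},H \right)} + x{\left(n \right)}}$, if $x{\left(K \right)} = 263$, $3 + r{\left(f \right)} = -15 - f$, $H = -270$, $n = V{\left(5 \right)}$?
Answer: $\frac{1}{261} \approx 0.0038314$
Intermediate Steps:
$V{\left(k \right)} = -9 + k^{2}$
$n = 16$ ($n = -9 + 5^{2} = -9 + 25 = 16$)
$r{\left(f \right)} = -18 - f$ ($r{\left(f \right)} = -3 - \left(15 + f\right) = -18 - f$)
$E{\left(c,t \right)} = -2$ ($E{\left(c,t \right)} = - 2 \left(-7 + 8\right)^{2} = - 2 \cdot 1^{2} = \left(-2\right) 1 = -2$)
$\frac{1}{E{\left(r{\left(3 \left(-6\right) \right)},H \right)} + x{\left(n \right)}} = \frac{1}{-2 + 263} = \frac{1}{261}$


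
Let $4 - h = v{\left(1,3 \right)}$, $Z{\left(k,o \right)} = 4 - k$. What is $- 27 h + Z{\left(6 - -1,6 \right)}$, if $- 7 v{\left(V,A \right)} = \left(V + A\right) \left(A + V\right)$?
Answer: $- \frac{1209}{7} \approx -172.71$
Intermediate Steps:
$v{\left(V,A \right)} = - \frac{\left(A + V\right)^{2}}{7}$ ($v{\left(V,A \right)} = - \frac{\left(V + A\right) \left(A + V\right)}{7} = - \frac{\left(A + V\right) \left(A + V\right)}{7} = - \frac{\left(A + V\right)^{2}}{7}$)
$h = \frac{44}{7}$ ($h = 4 - - \frac{\left(3 + 1\right)^{2}}{7} = 4 - - \frac{4^{2}}{7} = 4 - \left(- \frac{1}{7}\right) 16 = 4 - - \frac{16}{7} = 4 + \frac{16}{7} = \frac{44}{7} \approx 6.2857$)
$- 27 h + Z{\left(6 - -1,6 \right)} = \left(-27\right) \frac{44}{7} + \left(4 - \left(6 - -1\right)\right) = - \frac{1188}{7} + \left(4 - \left(6 + 1\right)\right) = - \frac{1188}{7} + \left(4 - 7\right) = - \frac{1188}{7} - 3 = - \frac{1209}{7}$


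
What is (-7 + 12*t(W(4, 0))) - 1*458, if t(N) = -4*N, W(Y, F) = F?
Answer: -465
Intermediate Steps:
(-7 + 12*t(W(4, 0))) - 1*458 = (-7 + 12*(-4*0)) - 1*458 = (-7 + 12*0) - 458 = (-7 + 0) - 458 = -7 - 458 = -465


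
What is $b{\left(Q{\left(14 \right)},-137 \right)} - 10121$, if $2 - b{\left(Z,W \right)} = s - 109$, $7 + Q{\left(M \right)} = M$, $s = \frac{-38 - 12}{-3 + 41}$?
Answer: $- \frac{190165}{19} \approx -10009.0$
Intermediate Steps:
$s = - \frac{25}{19}$ ($s = - \frac{50}{38} = \left(-50\right) \frac{1}{38} = - \frac{25}{19} \approx -1.3158$)
$Q{\left(M \right)} = -7 + M$
$b{\left(Z,W \right)} = \frac{2134}{19}$ ($b{\left(Z,W \right)} = 2 - \left(- \frac{25}{19} - 109\right) = 2 - - \frac{2096}{19} = 2 + \frac{2096}{19} = \frac{2134}{19}$)
$b{\left(Q{\left(14 \right)},-137 \right)} - 10121 = \frac{2134}{19} - 10121 = - \frac{190165}{19}$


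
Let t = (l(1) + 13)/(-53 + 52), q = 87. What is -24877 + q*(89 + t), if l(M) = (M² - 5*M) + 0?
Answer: -17917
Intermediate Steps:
l(M) = M² - 5*M
t = -9 (t = (1*(-5 + 1) + 13)/(-53 + 52) = (1*(-4) + 13)/(-1) = (-4 + 13)*(-1) = 9*(-1) = -9)
-24877 + q*(89 + t) = -24877 + 87*(89 - 9) = -24877 + 87*80 = -24877 + 6960 = -17917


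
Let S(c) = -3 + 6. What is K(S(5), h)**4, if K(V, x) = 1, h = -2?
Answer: 1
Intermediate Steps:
S(c) = 3
K(S(5), h)**4 = 1**4 = 1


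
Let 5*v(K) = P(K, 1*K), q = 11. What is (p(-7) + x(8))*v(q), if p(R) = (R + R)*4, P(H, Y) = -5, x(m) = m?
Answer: 48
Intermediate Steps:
v(K) = -1 (v(K) = (1/5)*(-5) = -1)
p(R) = 8*R (p(R) = (2*R)*4 = 8*R)
(p(-7) + x(8))*v(q) = (8*(-7) + 8)*(-1) = (-56 + 8)*(-1) = -48*(-1) = 48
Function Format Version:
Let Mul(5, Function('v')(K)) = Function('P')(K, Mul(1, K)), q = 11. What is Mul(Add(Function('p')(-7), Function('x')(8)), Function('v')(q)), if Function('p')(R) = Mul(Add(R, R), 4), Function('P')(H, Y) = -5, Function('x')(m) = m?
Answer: 48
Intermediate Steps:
Function('v')(K) = -1 (Function('v')(K) = Mul(Rational(1, 5), -5) = -1)
Function('p')(R) = Mul(8, R) (Function('p')(R) = Mul(Mul(2, R), 4) = Mul(8, R))
Mul(Add(Function('p')(-7), Function('x')(8)), Function('v')(q)) = Mul(Add(Mul(8, -7), 8), -1) = Mul(Add(-56, 8), -1) = Mul(-48, -1) = 48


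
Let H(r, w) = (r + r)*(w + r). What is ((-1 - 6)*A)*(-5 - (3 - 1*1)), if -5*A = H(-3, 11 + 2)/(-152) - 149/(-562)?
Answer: -172627/26695 ≈ -6.4666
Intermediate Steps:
H(r, w) = 2*r*(r + w) (H(r, w) = (2*r)*(r + w) = 2*r*(r + w))
A = -3523/26695 (A = -((2*(-3)*(-3 + (11 + 2)))/(-152) - 149/(-562))/5 = -((2*(-3)*(-3 + 13))*(-1/152) - 149*(-1/562))/5 = -((2*(-3)*10)*(-1/152) + 149/562)/5 = -(-60*(-1/152) + 149/562)/5 = -(15/38 + 149/562)/5 = -1/5*3523/5339 = -3523/26695 ≈ -0.13197)
((-1 - 6)*A)*(-5 - (3 - 1*1)) = ((-1 - 6)*(-3523/26695))*(-5 - (3 - 1*1)) = (-7*(-3523/26695))*(-5 - (3 - 1)) = 24661*(-5 - 1*2)/26695 = 24661*(-5 - 2)/26695 = (24661/26695)*(-7) = -172627/26695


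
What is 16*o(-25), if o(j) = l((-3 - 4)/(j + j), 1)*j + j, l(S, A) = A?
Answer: -800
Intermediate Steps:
o(j) = 2*j (o(j) = 1*j + j = j + j = 2*j)
16*o(-25) = 16*(2*(-25)) = 16*(-50) = -800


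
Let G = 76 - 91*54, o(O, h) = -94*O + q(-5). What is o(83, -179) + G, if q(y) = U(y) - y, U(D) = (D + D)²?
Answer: -12535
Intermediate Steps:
U(D) = 4*D² (U(D) = (2*D)² = 4*D²)
q(y) = -y + 4*y² (q(y) = 4*y² - y = -y + 4*y²)
o(O, h) = 105 - 94*O (o(O, h) = -94*O - 5*(-1 + 4*(-5)) = -94*O - 5*(-1 - 20) = -94*O - 5*(-21) = -94*O + 105 = 105 - 94*O)
G = -4838 (G = 76 - 4914 = -4838)
o(83, -179) + G = (105 - 94*83) - 4838 = (105 - 7802) - 4838 = -7697 - 4838 = -12535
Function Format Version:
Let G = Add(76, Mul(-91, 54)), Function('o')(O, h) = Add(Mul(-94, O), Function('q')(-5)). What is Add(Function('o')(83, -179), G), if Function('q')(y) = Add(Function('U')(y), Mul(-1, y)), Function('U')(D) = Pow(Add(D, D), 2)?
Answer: -12535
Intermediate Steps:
Function('U')(D) = Mul(4, Pow(D, 2)) (Function('U')(D) = Pow(Mul(2, D), 2) = Mul(4, Pow(D, 2)))
Function('q')(y) = Add(Mul(-1, y), Mul(4, Pow(y, 2))) (Function('q')(y) = Add(Mul(4, Pow(y, 2)), Mul(-1, y)) = Add(Mul(-1, y), Mul(4, Pow(y, 2))))
Function('o')(O, h) = Add(105, Mul(-94, O)) (Function('o')(O, h) = Add(Mul(-94, O), Mul(-5, Add(-1, Mul(4, -5)))) = Add(Mul(-94, O), Mul(-5, Add(-1, -20))) = Add(Mul(-94, O), Mul(-5, -21)) = Add(Mul(-94, O), 105) = Add(105, Mul(-94, O)))
G = -4838 (G = Add(76, -4914) = -4838)
Add(Function('o')(83, -179), G) = Add(Add(105, Mul(-94, 83)), -4838) = Add(Add(105, -7802), -4838) = Add(-7697, -4838) = -12535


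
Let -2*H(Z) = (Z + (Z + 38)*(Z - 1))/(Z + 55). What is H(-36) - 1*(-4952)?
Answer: 94143/19 ≈ 4954.9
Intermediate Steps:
H(Z) = -(Z + (-1 + Z)*(38 + Z))/(2*(55 + Z)) (H(Z) = -(Z + (Z + 38)*(Z - 1))/(2*(Z + 55)) = -(Z + (38 + Z)*(-1 + Z))/(2*(55 + Z)) = -(Z + (-1 + Z)*(38 + Z))/(2*(55 + Z)))
H(-36) - 1*(-4952) = (38 - 1*(-36)² - 38*(-36))/(2*(55 - 36)) - 1*(-4952) = (½)*(38 - 1*1296 + 1368)/19 + 4952 = (½)*(1/19)*(38 - 1296 + 1368) + 4952 = (½)*(1/19)*110 + 4952 = 55/19 + 4952 = 94143/19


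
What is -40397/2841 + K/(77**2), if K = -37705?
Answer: -346633718/16844289 ≈ -20.579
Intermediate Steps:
-40397/2841 + K/(77**2) = -40397/2841 - 37705/(77**2) = -40397*1/2841 - 37705/5929 = -40397/2841 - 37705*1/5929 = -40397/2841 - 37705/5929 = -346633718/16844289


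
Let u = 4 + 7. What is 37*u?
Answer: 407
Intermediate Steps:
u = 11
37*u = 37*11 = 407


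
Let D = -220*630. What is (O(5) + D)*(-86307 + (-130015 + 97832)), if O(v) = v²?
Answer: 16419751750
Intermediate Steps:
D = -138600
(O(5) + D)*(-86307 + (-130015 + 97832)) = (5² - 138600)*(-86307 + (-130015 + 97832)) = (25 - 138600)*(-86307 - 32183) = -138575*(-118490) = 16419751750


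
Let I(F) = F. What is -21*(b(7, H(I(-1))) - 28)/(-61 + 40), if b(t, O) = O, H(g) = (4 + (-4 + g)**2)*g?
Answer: -57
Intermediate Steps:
H(g) = g*(4 + (-4 + g)**2)
-21*(b(7, H(I(-1))) - 28)/(-61 + 40) = -21*(-(4 + (-4 - 1)**2) - 28)/(-61 + 40) = -21*(-(4 + (-5)**2) - 28)/(-21) = -21*(-(4 + 25) - 28)*(-1)/21 = -21*(-1*29 - 28)*(-1)/21 = -21*(-29 - 28)*(-1)/21 = -(-1197)*(-1)/21 = -21*19/7 = -57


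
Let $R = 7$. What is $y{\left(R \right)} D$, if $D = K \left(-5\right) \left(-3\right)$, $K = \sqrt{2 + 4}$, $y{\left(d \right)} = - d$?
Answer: $- 105 \sqrt{6} \approx -257.2$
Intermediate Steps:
$K = \sqrt{6} \approx 2.4495$
$D = 15 \sqrt{6}$ ($D = \sqrt{6} \left(-5\right) \left(-3\right) = - 5 \sqrt{6} \left(-3\right) = 15 \sqrt{6} \approx 36.742$)
$y{\left(R \right)} D = \left(-1\right) 7 \cdot 15 \sqrt{6} = - 7 \cdot 15 \sqrt{6} = - 105 \sqrt{6}$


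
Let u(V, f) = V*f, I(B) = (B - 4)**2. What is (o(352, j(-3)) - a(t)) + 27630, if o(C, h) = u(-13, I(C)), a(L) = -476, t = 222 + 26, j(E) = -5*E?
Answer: -1546246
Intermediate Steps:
I(B) = (-4 + B)**2
t = 248
o(C, h) = -13*(-4 + C)**2
(o(352, j(-3)) - a(t)) + 27630 = (-13*(-4 + 352)**2 - 1*(-476)) + 27630 = (-13*348**2 + 476) + 27630 = (-13*121104 + 476) + 27630 = (-1574352 + 476) + 27630 = -1573876 + 27630 = -1546246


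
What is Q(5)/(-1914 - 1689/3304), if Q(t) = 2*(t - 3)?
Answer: -13216/6325545 ≈ -0.0020893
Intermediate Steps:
Q(t) = -6 + 2*t (Q(t) = 2*(-3 + t) = -6 + 2*t)
Q(5)/(-1914 - 1689/3304) = (-6 + 2*5)/(-1914 - 1689/3304) = (-6 + 10)/(-1914 - 1689/3304) = 4/(-1914 - 1*1689/3304) = 4/(-1914 - 1689/3304) = 4/(-6325545/3304) = 4*(-3304/6325545) = -13216/6325545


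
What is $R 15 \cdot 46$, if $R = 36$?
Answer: $24840$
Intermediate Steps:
$R 15 \cdot 46 = 36 \cdot 15 \cdot 46 = 540 \cdot 46 = 24840$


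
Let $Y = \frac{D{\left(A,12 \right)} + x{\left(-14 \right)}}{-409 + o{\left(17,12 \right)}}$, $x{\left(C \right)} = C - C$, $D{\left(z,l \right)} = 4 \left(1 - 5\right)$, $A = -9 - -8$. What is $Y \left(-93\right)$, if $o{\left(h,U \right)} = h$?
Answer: $- \frac{186}{49} \approx -3.7959$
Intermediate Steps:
$A = -1$ ($A = -9 + 8 = -1$)
$D{\left(z,l \right)} = -16$ ($D{\left(z,l \right)} = 4 \left(-4\right) = -16$)
$x{\left(C \right)} = 0$
$Y = \frac{2}{49}$ ($Y = \frac{-16 + 0}{-409 + 17} = - \frac{16}{-392} = \left(-16\right) \left(- \frac{1}{392}\right) = \frac{2}{49} \approx 0.040816$)
$Y \left(-93\right) = \frac{2}{49} \left(-93\right) = - \frac{186}{49}$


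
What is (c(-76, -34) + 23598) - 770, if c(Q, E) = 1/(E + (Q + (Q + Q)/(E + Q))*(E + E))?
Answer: 6327967311/277202 ≈ 22828.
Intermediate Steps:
c(Q, E) = 1/(E + 2*E*(Q + 2*Q/(E + Q))) (c(Q, E) = 1/(E + (Q + (2*Q)/(E + Q))*(2*E)) = 1/(E + (Q + 2*Q/(E + Q))*(2*E)) = 1/(E + 2*E*(Q + 2*Q/(E + Q))))
(c(-76, -34) + 23598) - 770 = ((-34 - 76)/((-34)*(-34 + 2*(-76)**2 + 5*(-76) + 2*(-34)*(-76))) + 23598) - 770 = (-1/34*(-110)/(-34 + 2*5776 - 380 + 5168) + 23598) - 770 = (-1/34*(-110)/(-34 + 11552 - 380 + 5168) + 23598) - 770 = (-1/34*(-110)/16306 + 23598) - 770 = (-1/34*1/16306*(-110) + 23598) - 770 = (55/277202 + 23598) - 770 = 6541412851/277202 - 770 = 6327967311/277202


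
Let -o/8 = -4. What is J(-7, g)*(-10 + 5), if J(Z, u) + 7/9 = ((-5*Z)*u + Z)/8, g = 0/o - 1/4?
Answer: 3955/288 ≈ 13.733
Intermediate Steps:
o = 32 (o = -8*(-4) = 32)
g = -¼ (g = 0/32 - 1/4 = 0*(1/32) - 1*¼ = 0 - ¼ = -¼ ≈ -0.25000)
J(Z, u) = -7/9 + Z/8 - 5*Z*u/8 (J(Z, u) = -7/9 + ((-5*Z)*u + Z)/8 = -7/9 + (-5*Z*u + Z)*(⅛) = -7/9 + (Z - 5*Z*u)*(⅛) = -7/9 + (Z/8 - 5*Z*u/8) = -7/9 + Z/8 - 5*Z*u/8)
J(-7, g)*(-10 + 5) = (-7/9 + (⅛)*(-7) - 5/8*(-7)*(-¼))*(-10 + 5) = (-7/9 - 7/8 - 35/32)*(-5) = -791/288*(-5) = 3955/288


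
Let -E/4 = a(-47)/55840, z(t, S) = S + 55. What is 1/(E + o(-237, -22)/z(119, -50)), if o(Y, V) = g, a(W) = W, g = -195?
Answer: -13960/544393 ≈ -0.025643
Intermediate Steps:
z(t, S) = 55 + S
o(Y, V) = -195
E = 47/13960 (E = -(-188)/55840 = -4*(-47/55840) = 47/13960 ≈ 0.0033668)
1/(E + o(-237, -22)/z(119, -50)) = 1/(47/13960 - 195/(55 - 50)) = 1/(47/13960 - 195/5) = 1/(47/13960 - 195*⅕) = 1/(47/13960 - 39) = 1/(-544393/13960) = -13960/544393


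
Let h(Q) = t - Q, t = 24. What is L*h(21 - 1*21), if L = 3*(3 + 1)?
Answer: 288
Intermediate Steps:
L = 12 (L = 3*4 = 12)
h(Q) = 24 - Q
L*h(21 - 1*21) = 12*(24 - (21 - 1*21)) = 12*(24 - (21 - 21)) = 12*(24 - 1*0) = 12*(24 + 0) = 12*24 = 288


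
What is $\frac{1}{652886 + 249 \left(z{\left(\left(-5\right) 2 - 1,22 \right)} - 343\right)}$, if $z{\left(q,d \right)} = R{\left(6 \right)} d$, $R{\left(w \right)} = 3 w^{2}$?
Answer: $\frac{1}{1159103} \approx 8.6274 \cdot 10^{-7}$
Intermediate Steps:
$z{\left(q,d \right)} = 108 d$ ($z{\left(q,d \right)} = 3 \cdot 6^{2} d = 3 \cdot 36 d = 108 d$)
$\frac{1}{652886 + 249 \left(z{\left(\left(-5\right) 2 - 1,22 \right)} - 343\right)} = \frac{1}{652886 + 249 \left(108 \cdot 22 - 343\right)} = \frac{1}{652886 + 249 \left(2376 - 343\right)} = \frac{1}{652886 + 249 \cdot 2033} = \frac{1}{652886 + 506217} = \frac{1}{1159103}$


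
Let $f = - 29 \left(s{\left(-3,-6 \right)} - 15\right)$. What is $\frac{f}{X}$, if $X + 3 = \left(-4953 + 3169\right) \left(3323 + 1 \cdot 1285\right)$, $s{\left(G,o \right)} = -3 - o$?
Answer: $- \frac{116}{2740225} \approx -4.2332 \cdot 10^{-5}$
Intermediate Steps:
$f = 348$ ($f = - 29 \left(\left(-3 - -6\right) - 15\right) = - 29 \left(\left(-3 + 6\right) - 15\right) = - 29 \left(3 - 15\right) = \left(-29\right) \left(-12\right) = 348$)
$X = -8220675$ ($X = -3 + \left(-4953 + 3169\right) \left(3323 + 1 \cdot 1285\right) = -3 - 1784 \left(3323 + 1285\right) = -3 - 8220672 = -8220675$)
$\frac{f}{X} = \frac{348}{-8220675} = 348 \left(- \frac{1}{8220675}\right) = - \frac{116}{2740225}$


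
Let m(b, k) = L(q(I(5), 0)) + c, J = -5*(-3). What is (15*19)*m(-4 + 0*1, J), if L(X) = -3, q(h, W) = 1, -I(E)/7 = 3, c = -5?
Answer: -2280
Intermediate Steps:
I(E) = -21 (I(E) = -7*3 = -21)
J = 15
m(b, k) = -8 (m(b, k) = -3 - 5 = -8)
(15*19)*m(-4 + 0*1, J) = (15*19)*(-8) = 285*(-8) = -2280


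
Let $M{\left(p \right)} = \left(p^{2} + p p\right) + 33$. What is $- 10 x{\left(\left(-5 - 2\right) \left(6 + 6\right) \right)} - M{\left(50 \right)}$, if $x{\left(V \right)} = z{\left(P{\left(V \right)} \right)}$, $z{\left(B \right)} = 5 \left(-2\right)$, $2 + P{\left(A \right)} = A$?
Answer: $-4933$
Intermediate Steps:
$M{\left(p \right)} = 33 + 2 p^{2}$ ($M{\left(p \right)} = \left(p^{2} + p^{2}\right) + 33 = 2 p^{2} + 33 = 33 + 2 p^{2}$)
$P{\left(A \right)} = -2 + A$
$z{\left(B \right)} = -10$
$x{\left(V \right)} = -10$
$- 10 x{\left(\left(-5 - 2\right) \left(6 + 6\right) \right)} - M{\left(50 \right)} = \left(-10\right) \left(-10\right) - \left(33 + 2 \cdot 50^{2}\right) = 100 - \left(33 + 2 \cdot 2500\right) = 100 - \left(33 + 5000\right) = 100 - 5033 = -4933$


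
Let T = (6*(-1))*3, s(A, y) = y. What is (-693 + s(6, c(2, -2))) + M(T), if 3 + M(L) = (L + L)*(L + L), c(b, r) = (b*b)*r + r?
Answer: 590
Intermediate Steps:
c(b, r) = r + r*b**2 (c(b, r) = b**2*r + r = r*b**2 + r = r + r*b**2)
T = -18 (T = -6*3 = -18)
M(L) = -3 + 4*L**2 (M(L) = -3 + (L + L)*(L + L) = -3 + (2*L)*(2*L) = -3 + 4*L**2)
(-693 + s(6, c(2, -2))) + M(T) = (-693 - 2*(1 + 2**2)) + (-3 + 4*(-18)**2) = (-693 - 2*(1 + 4)) + (-3 + 4*324) = (-693 - 2*5) + (-3 + 1296) = (-693 - 10) + 1293 = -703 + 1293 = 590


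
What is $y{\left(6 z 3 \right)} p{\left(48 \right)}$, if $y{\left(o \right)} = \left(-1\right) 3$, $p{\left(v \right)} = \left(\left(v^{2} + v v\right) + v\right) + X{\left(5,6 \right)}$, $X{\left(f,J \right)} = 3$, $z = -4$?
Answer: $-13977$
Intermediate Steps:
$p{\left(v \right)} = 3 + v + 2 v^{2}$ ($p{\left(v \right)} = \left(\left(v^{2} + v v\right) + v\right) + 3 = \left(\left(v^{2} + v^{2}\right) + v\right) + 3 = \left(2 v^{2} + v\right) + 3 = \left(v + 2 v^{2}\right) + 3 = 3 + v + 2 v^{2}$)
$y{\left(o \right)} = -3$
$y{\left(6 z 3 \right)} p{\left(48 \right)} = - 3 \left(3 + 48 + 2 \cdot 48^{2}\right) = - 3 \left(3 + 48 + 2 \cdot 2304\right) = - 3 \left(3 + 48 + 4608\right) = \left(-3\right) 4659 = -13977$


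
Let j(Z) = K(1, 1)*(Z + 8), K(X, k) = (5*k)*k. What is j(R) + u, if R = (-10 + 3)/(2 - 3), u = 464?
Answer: 539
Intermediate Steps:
K(X, k) = 5*k²
R = 7 (R = -7/(-1) = -7*(-1) = 7)
j(Z) = 40 + 5*Z (j(Z) = (5*1²)*(Z + 8) = (5*1)*(8 + Z) = 5*(8 + Z) = 40 + 5*Z)
j(R) + u = (40 + 5*7) + 464 = (40 + 35) + 464 = 75 + 464 = 539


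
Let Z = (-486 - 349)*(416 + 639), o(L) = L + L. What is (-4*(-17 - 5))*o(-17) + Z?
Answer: -883917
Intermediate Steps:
o(L) = 2*L
Z = -880925 (Z = -835*1055 = -880925)
(-4*(-17 - 5))*o(-17) + Z = (-4*(-17 - 5))*(2*(-17)) - 880925 = -4*(-22)*(-34) - 880925 = 88*(-34) - 880925 = -2992 - 880925 = -883917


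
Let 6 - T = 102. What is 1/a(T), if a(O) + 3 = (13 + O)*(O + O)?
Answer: 1/15933 ≈ 6.2763e-5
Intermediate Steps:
T = -96 (T = 6 - 1*102 = 6 - 102 = -96)
a(O) = -3 + 2*O*(13 + O) (a(O) = -3 + (13 + O)*(O + O) = -3 + (13 + O)*(2*O) = -3 + 2*O*(13 + O))
1/a(T) = 1/(-3 + 2*(-96)² + 26*(-96)) = 1/(-3 + 2*9216 - 2496) = 1/(-3 + 18432 - 2496) = 1/15933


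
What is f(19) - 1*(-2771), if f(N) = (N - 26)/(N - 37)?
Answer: 49885/18 ≈ 2771.4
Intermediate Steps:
f(N) = (-26 + N)/(-37 + N)
f(19) - 1*(-2771) = (-26 + 19)/(-37 + 19) - 1*(-2771) = -7/(-18) + 2771 = -1/18*(-7) + 2771 = 7/18 + 2771 = 49885/18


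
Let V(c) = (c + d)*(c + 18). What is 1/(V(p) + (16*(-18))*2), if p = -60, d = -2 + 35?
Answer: 1/558 ≈ 0.0017921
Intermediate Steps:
d = 33
V(c) = (18 + c)*(33 + c) (V(c) = (c + 33)*(c + 18) = (33 + c)*(18 + c) = (18 + c)*(33 + c))
1/(V(p) + (16*(-18))*2) = 1/((594 + (-60)² + 51*(-60)) + (16*(-18))*2) = 1/((594 + 3600 - 3060) - 288*2) = 1/(1134 - 576) = 1/558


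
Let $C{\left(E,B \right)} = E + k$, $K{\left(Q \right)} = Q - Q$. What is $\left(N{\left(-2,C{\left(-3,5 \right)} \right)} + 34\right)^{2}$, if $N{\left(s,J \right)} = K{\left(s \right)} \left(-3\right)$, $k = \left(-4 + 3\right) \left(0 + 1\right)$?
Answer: $1156$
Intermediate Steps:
$K{\left(Q \right)} = 0$
$k = -1$ ($k = \left(-1\right) 1 = -1$)
$C{\left(E,B \right)} = -1 + E$ ($C{\left(E,B \right)} = E - 1 = -1 + E$)
$N{\left(s,J \right)} = 0$ ($N{\left(s,J \right)} = 0 \left(-3\right) = 0$)
$\left(N{\left(-2,C{\left(-3,5 \right)} \right)} + 34\right)^{2} = \left(0 + 34\right)^{2} = 34^{2} = 1156$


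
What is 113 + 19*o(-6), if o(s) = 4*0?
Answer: 113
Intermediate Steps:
o(s) = 0
113 + 19*o(-6) = 113 + 19*0 = 113 + 0 = 113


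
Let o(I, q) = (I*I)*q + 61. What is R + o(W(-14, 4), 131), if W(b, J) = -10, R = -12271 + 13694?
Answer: 14584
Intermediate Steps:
R = 1423
o(I, q) = 61 + q*I**2 (o(I, q) = I**2*q + 61 = q*I**2 + 61 = 61 + q*I**2)
R + o(W(-14, 4), 131) = 1423 + (61 + 131*(-10)**2) = 1423 + (61 + 131*100) = 1423 + (61 + 13100) = 1423 + 13161 = 14584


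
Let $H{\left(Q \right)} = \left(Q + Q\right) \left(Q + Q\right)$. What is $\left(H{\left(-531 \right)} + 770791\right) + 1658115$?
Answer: $3556750$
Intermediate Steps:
$H{\left(Q \right)} = 4 Q^{2}$ ($H{\left(Q \right)} = 2 Q 2 Q = 4 Q^{2}$)
$\left(H{\left(-531 \right)} + 770791\right) + 1658115 = \left(4 \left(-531\right)^{2} + 770791\right) + 1658115 = \left(4 \cdot 281961 + 770791\right) + 1658115 = \left(1127844 + 770791\right) + 1658115 = 1898635 + 1658115 = 3556750$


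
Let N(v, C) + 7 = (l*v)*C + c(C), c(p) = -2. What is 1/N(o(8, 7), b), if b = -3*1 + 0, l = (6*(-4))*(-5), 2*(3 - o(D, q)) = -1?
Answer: -1/1269 ≈ -0.00078802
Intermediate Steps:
o(D, q) = 7/2 (o(D, q) = 3 - 1/2*(-1) = 3 + 1/2 = 7/2)
l = 120 (l = -24*(-5) = 120)
b = -3 (b = -3 + 0 = -3)
N(v, C) = -9 + 120*C*v (N(v, C) = -7 + ((120*v)*C - 2) = -7 + (120*C*v - 2) = -7 + (-2 + 120*C*v) = -9 + 120*C*v)
1/N(o(8, 7), b) = 1/(-9 + 120*(-3)*(7/2)) = 1/(-9 - 1260) = 1/(-1269) = -1/1269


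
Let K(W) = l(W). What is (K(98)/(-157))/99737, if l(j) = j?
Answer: -98/15658709 ≈ -6.2585e-6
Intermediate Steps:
K(W) = W
(K(98)/(-157))/99737 = (98/(-157))/99737 = (98*(-1/157))*(1/99737) = -98/157*1/99737 = -98/15658709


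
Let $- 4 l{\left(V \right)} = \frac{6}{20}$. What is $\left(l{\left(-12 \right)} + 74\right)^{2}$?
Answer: $\frac{8743849}{1600} \approx 5464.9$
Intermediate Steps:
$l{\left(V \right)} = - \frac{3}{40}$ ($l{\left(V \right)} = - \frac{6 \cdot \frac{1}{20}}{4} = \left(- \frac{1}{4}\right) \frac{3}{10} = - \frac{3}{40}$)
$\left(l{\left(-12 \right)} + 74\right)^{2} = \left(- \frac{3}{40} + 74\right)^{2} = \left(\frac{2957}{40}\right)^{2} = \frac{8743849}{1600}$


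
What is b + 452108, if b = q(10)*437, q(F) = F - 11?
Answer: 451671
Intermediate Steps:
q(F) = -11 + F
b = -437 (b = (-11 + 10)*437 = -1*437 = -437)
b + 452108 = -437 + 452108 = 451671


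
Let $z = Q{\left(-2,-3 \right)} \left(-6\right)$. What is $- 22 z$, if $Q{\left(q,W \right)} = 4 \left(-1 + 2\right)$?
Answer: $528$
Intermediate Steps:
$Q{\left(q,W \right)} = 4$ ($Q{\left(q,W \right)} = 4 \cdot 1 = 4$)
$z = -24$ ($z = 4 \left(-6\right) = -24$)
$- 22 z = \left(-22\right) \left(-24\right) = 528$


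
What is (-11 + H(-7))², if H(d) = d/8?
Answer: 9025/64 ≈ 141.02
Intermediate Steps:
H(d) = d/8 (H(d) = d*(⅛) = d/8)
(-11 + H(-7))² = (-11 + (⅛)*(-7))² = (-11 - 7/8)² = (-95/8)² = 9025/64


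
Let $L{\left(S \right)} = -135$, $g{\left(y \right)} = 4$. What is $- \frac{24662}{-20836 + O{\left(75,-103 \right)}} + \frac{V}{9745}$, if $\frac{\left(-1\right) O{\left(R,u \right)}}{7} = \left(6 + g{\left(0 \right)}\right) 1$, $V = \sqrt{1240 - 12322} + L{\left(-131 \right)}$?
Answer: $\frac{23750888}{20372897} + \frac{i \sqrt{11082}}{9745} \approx 1.1658 + 0.010803 i$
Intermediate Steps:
$V = -135 + i \sqrt{11082}$ ($V = \sqrt{1240 - 12322} - 135 = \sqrt{-11082} - 135 = i \sqrt{11082} - 135 = -135 + i \sqrt{11082} \approx -135.0 + 105.27 i$)
$O{\left(R,u \right)} = -70$ ($O{\left(R,u \right)} = - 7 \left(6 + 4\right) 1 = - 7 \cdot 10 \cdot 1 = \left(-7\right) 10 = -70$)
$- \frac{24662}{-20836 + O{\left(75,-103 \right)}} + \frac{V}{9745} = - \frac{24662}{-20836 - 70} + \frac{-135 + i \sqrt{11082}}{9745} = - \frac{24662}{-20906} + \left(-135 + i \sqrt{11082}\right) \frac{1}{9745} = \left(-24662\right) \left(- \frac{1}{20906}\right) - \left(\frac{27}{1949} - \frac{i \sqrt{11082}}{9745}\right) = \frac{12331}{10453} - \left(\frac{27}{1949} - \frac{i \sqrt{11082}}{9745}\right) = \frac{23750888}{20372897} + \frac{i \sqrt{11082}}{9745}$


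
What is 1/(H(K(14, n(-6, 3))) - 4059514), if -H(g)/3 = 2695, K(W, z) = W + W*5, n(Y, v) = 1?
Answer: -1/4067599 ≈ -2.4585e-7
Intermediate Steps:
K(W, z) = 6*W (K(W, z) = W + 5*W = 6*W)
H(g) = -8085 (H(g) = -3*2695 = -8085)
1/(H(K(14, n(-6, 3))) - 4059514) = 1/(-8085 - 4059514) = 1/(-4067599) = -1/4067599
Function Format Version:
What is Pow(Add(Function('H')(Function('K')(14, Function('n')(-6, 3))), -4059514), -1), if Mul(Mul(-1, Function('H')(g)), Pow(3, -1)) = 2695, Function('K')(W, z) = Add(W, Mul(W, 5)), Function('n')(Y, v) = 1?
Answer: Rational(-1, 4067599) ≈ -2.4585e-7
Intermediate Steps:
Function('K')(W, z) = Mul(6, W) (Function('K')(W, z) = Add(W, Mul(5, W)) = Mul(6, W))
Function('H')(g) = -8085 (Function('H')(g) = Mul(-3, 2695) = -8085)
Pow(Add(Function('H')(Function('K')(14, Function('n')(-6, 3))), -4059514), -1) = Pow(Add(-8085, -4059514), -1) = Pow(-4067599, -1) = Rational(-1, 4067599)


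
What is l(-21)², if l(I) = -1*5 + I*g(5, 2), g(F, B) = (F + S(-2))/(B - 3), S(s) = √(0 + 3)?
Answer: 11323 + 4200*√3 ≈ 18598.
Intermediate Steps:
S(s) = √3
g(F, B) = (F + √3)/(-3 + B) (g(F, B) = (F + √3)/(B - 3) = (F + √3)/(-3 + B))
l(I) = -5 + I*(-5 - √3) (l(I) = -1*5 + I*((5 + √3)/(-3 + 2)) = -5 + I*((5 + √3)/(-1)) = -5 + I*(-(5 + √3)) = -5 + I*(-5 - √3))
l(-21)² = (-5 - 1*(-21)*(5 + √3))² = (-5 + (105 + 21*√3))² = (100 + 21*√3)²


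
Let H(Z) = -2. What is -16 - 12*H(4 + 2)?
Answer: 8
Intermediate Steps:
-16 - 12*H(4 + 2) = -16 - 12*(-2) = -16 + 24 = 8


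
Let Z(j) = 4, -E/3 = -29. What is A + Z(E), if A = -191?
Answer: -187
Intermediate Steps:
E = 87 (E = -3*(-29) = 87)
A + Z(E) = -191 + 4 = -187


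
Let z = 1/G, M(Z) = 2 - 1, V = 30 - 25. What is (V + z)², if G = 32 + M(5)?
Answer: 27556/1089 ≈ 25.304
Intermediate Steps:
V = 5
M(Z) = 1
G = 33 (G = 32 + 1 = 33)
z = 1/33 ≈ 0.030303
(V + z)² = (5 + 1/33)² = (166/33)² = 27556/1089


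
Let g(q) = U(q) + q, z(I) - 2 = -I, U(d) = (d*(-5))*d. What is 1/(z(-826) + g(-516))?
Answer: -1/1330968 ≈ -7.5133e-7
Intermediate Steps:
U(d) = -5*d² (U(d) = (-5*d)*d = -5*d²)
z(I) = 2 - I
g(q) = q - 5*q² (g(q) = -5*q² + q = q - 5*q²)
1/(z(-826) + g(-516)) = 1/((2 - 1*(-826)) - 516*(1 - 5*(-516))) = 1/((2 + 826) - 516*(1 + 2580)) = 1/(828 - 516*2581) = 1/(828 - 1331796) = 1/(-1330968) = -1/1330968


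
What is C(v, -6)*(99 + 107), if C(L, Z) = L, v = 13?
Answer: 2678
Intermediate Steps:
C(v, -6)*(99 + 107) = 13*(99 + 107) = 13*206 = 2678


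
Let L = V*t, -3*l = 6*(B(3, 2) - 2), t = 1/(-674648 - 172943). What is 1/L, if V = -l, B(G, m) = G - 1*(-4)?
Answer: -847591/10 ≈ -84759.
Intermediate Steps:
t = -1/847591 (t = 1/(-847591) = -1/847591 ≈ -1.1798e-6)
B(G, m) = 4 + G (B(G, m) = G + 4 = 4 + G)
l = -10 (l = -2*((4 + 3) - 2) = -2*(7 - 2) = -2*5 = -1/3*30 = -10)
V = 10 (V = -1*(-10) = 10)
L = -10/847591 (L = 10*(-1/847591) = -10/847591 ≈ -1.1798e-5)
1/L = 1/(-10/847591) = -847591/10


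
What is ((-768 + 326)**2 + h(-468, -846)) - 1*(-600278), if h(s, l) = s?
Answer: 795174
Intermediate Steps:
((-768 + 326)**2 + h(-468, -846)) - 1*(-600278) = ((-768 + 326)**2 - 468) - 1*(-600278) = ((-442)**2 - 468) + 600278 = (195364 - 468) + 600278 = 194896 + 600278 = 795174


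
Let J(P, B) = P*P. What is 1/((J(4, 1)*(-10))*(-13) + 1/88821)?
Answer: 88821/184747681 ≈ 0.00048077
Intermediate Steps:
J(P, B) = P²
1/((J(4, 1)*(-10))*(-13) + 1/88821) = 1/((4²*(-10))*(-13) + 1/88821) = 1/((16*(-10))*(-13) + 1/88821) = 1/(-160*(-13) + 1/88821) = 1/(2080 + 1/88821) = 1/(184747681/88821) = 88821/184747681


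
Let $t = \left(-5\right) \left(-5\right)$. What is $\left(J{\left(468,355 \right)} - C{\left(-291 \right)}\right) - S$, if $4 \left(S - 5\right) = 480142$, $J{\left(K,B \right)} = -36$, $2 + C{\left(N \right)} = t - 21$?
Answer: $- \frac{240157}{2} \approx -1.2008 \cdot 10^{5}$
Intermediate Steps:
$t = 25$
$C{\left(N \right)} = 2$ ($C{\left(N \right)} = -2 + \left(25 - 21\right) = -2 + 4 = 2$)
$S = \frac{240081}{2}$ ($S = 5 + \frac{1}{4} \cdot 480142 = 5 + \frac{240071}{2} = \frac{240081}{2} \approx 1.2004 \cdot 10^{5}$)
$\left(J{\left(468,355 \right)} - C{\left(-291 \right)}\right) - S = \left(-36 - 2\right) - \frac{240081}{2} = -38 - \frac{240081}{2} = - \frac{240157}{2}$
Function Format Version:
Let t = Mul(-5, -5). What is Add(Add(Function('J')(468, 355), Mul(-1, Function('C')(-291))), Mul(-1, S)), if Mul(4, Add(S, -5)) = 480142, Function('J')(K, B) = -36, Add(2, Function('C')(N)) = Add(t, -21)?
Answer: Rational(-240157, 2) ≈ -1.2008e+5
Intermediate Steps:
t = 25
Function('C')(N) = 2 (Function('C')(N) = Add(-2, Add(25, -21)) = Add(-2, 4) = 2)
S = Rational(240081, 2) (S = Add(5, Mul(Rational(1, 4), 480142)) = Add(5, Rational(240071, 2)) = Rational(240081, 2) ≈ 1.2004e+5)
Add(Add(Function('J')(468, 355), Mul(-1, Function('C')(-291))), Mul(-1, S)) = Add(Add(-36, Mul(-1, 2)), Mul(-1, Rational(240081, 2))) = Add(Add(-36, -2), Rational(-240081, 2)) = Add(-38, Rational(-240081, 2)) = Rational(-240157, 2)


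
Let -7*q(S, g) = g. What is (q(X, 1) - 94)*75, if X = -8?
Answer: -49425/7 ≈ -7060.7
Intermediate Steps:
q(S, g) = -g/7
(q(X, 1) - 94)*75 = (-⅐*1 - 94)*75 = (-⅐ - 94)*75 = -659/7*75 = -49425/7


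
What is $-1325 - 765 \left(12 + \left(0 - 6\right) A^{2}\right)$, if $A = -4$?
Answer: $62935$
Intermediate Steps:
$-1325 - 765 \left(12 + \left(0 - 6\right) A^{2}\right) = -1325 - 765 \left(12 + \left(0 - 6\right) \left(-4\right)^{2}\right) = -1325 - 765 \left(12 - 96\right) = -1325 - -64260 = -1325 + 64260 = 62935$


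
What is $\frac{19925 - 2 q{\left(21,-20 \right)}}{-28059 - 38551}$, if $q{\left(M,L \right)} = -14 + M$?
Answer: $- \frac{19911}{66610} \approx -0.29892$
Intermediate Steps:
$\frac{19925 - 2 q{\left(21,-20 \right)}}{-28059 - 38551} = \frac{19925 - 2 \left(-14 + 21\right)}{-28059 - 38551} = \frac{19925 - 14}{-66610} = \left(19925 - 14\right) \left(- \frac{1}{66610}\right) = 19911 \left(- \frac{1}{66610}\right) = - \frac{19911}{66610}$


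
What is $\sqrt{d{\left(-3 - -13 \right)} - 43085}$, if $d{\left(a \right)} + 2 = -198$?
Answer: $i \sqrt{43285} \approx 208.05 i$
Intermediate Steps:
$d{\left(a \right)} = -200$ ($d{\left(a \right)} = -2 - 198 = -200$)
$\sqrt{d{\left(-3 - -13 \right)} - 43085} = \sqrt{-200 - 43085} = \sqrt{-43285} = i \sqrt{43285}$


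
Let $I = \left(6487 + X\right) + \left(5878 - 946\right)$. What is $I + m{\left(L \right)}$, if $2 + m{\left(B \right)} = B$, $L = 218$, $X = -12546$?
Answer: $-911$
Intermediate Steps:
$m{\left(B \right)} = -2 + B$
$I = -1127$ ($I = \left(6487 - 12546\right) + \left(5878 - 946\right) = -6059 + 4932 = -1127$)
$I + m{\left(L \right)} = -1127 + \left(-2 + 218\right) = -1127 + 216 = -911$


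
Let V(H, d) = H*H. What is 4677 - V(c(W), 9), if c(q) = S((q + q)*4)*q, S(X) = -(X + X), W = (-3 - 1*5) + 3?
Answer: -155323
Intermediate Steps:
W = -5 (W = (-3 - 5) + 3 = -8 + 3 = -5)
S(X) = -2*X
c(q) = -16*q² (c(q) = (-2*(q + q)*4)*q = (-2*2*q*4)*q = (-16*q)*q = -16*q²)
V(H, d) = H²
4677 - V(c(W), 9) = 4677 - (-16*(-5)²)² = 4677 - (-16*25)² = 4677 - 1*(-400)² = 4677 - 1*160000 = 4677 - 160000 = -155323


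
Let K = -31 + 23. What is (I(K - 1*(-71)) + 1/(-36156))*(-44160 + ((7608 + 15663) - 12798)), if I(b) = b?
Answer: -25577719383/12052 ≈ -2.1223e+6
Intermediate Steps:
K = -8
(I(K - 1*(-71)) + 1/(-36156))*(-44160 + ((7608 + 15663) - 12798)) = ((-8 - 1*(-71)) + 1/(-36156))*(-44160 + ((7608 + 15663) - 12798)) = ((-8 + 71) - 1/36156)*(-44160 + (23271 - 12798)) = (63 - 1/36156)*(-44160 + 10473) = (2277827/36156)*(-33687) = -25577719383/12052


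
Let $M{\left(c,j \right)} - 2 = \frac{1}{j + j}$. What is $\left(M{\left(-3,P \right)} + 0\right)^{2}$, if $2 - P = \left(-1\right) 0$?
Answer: $\frac{81}{16} \approx 5.0625$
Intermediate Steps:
$P = 2$ ($P = 2 - \left(-1\right) 0 = 2 - 0 = 2 + 0 = 2$)
$M{\left(c,j \right)} = 2 + \frac{1}{2 j}$ ($M{\left(c,j \right)} = 2 + \frac{1}{j + j} = 2 + \frac{1}{2 j}$)
$\left(M{\left(-3,P \right)} + 0\right)^{2} = \left(\left(2 + \frac{1}{2 \cdot 2}\right) + 0\right)^{2} = \left(\left(2 + \frac{1}{2} \cdot \frac{1}{2}\right) + 0\right)^{2} = \left(\left(2 + \frac{1}{4}\right) + 0\right)^{2} = \left(\frac{9}{4} + 0\right)^{2} = \left(\frac{9}{4}\right)^{2} = \frac{81}{16}$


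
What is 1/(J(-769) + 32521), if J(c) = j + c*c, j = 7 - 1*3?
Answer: 1/623886 ≈ 1.6029e-6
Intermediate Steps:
j = 4 (j = 7 - 3 = 4)
J(c) = 4 + c² (J(c) = 4 + c*c = 4 + c²)
1/(J(-769) + 32521) = 1/((4 + (-769)²) + 32521) = 1/((4 + 591361) + 32521) = 1/(591365 + 32521) = 1/623886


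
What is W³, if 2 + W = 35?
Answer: 35937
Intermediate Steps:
W = 33 (W = -2 + 35 = 33)
W³ = 33³ = 35937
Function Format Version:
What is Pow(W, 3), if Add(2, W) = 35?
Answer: 35937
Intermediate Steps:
W = 33 (W = Add(-2, 35) = 33)
Pow(W, 3) = Pow(33, 3) = 35937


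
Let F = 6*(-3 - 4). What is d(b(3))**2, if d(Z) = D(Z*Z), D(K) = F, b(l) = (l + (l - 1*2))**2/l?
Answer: 1764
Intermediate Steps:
F = -42 (F = 6*(-7) = -42)
b(l) = (-2 + 2*l)**2/l (b(l) = (l + (l - 2))**2/l = (l + (-2 + l))**2/l = (-2 + 2*l)**2/l)
D(K) = -42
d(Z) = -42
d(b(3))**2 = (-42)**2 = 1764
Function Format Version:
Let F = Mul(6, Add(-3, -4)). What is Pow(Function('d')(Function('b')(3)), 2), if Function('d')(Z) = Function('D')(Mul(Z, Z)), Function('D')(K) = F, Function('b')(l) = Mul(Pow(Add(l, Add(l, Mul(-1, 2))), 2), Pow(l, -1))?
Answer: 1764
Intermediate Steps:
F = -42 (F = Mul(6, -7) = -42)
Function('b')(l) = Mul(Pow(l, -1), Pow(Add(-2, Mul(2, l)), 2)) (Function('b')(l) = Mul(Pow(Add(l, Add(l, -2)), 2), Pow(l, -1)) = Mul(Pow(Add(l, Add(-2, l)), 2), Pow(l, -1)) = Mul(Pow(Add(-2, Mul(2, l)), 2), Pow(l, -1)) = Mul(Pow(l, -1), Pow(Add(-2, Mul(2, l)), 2)))
Function('D')(K) = -42
Function('d')(Z) = -42
Pow(Function('d')(Function('b')(3)), 2) = Pow(-42, 2) = 1764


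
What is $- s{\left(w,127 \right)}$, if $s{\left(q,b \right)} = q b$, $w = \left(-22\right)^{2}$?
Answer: $-61468$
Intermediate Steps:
$w = 484$
$s{\left(q,b \right)} = b q$
$- s{\left(w,127 \right)} = - 127 \cdot 484 = \left(-1\right) 61468 = -61468$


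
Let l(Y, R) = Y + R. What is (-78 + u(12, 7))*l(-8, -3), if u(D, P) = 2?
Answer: 836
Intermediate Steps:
l(Y, R) = R + Y
(-78 + u(12, 7))*l(-8, -3) = (-78 + 2)*(-3 - 8) = -76*(-11) = 836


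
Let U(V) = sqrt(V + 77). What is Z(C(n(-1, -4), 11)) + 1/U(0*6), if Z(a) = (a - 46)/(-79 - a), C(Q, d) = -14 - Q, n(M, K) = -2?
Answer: 58/67 + sqrt(77)/77 ≈ 0.97963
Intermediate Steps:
U(V) = sqrt(77 + V)
Z(a) = (-46 + a)/(-79 - a)
Z(C(n(-1, -4), 11)) + 1/U(0*6) = (46 - (-14 - 1*(-2)))/(79 + (-14 - 1*(-2))) + 1/(sqrt(77 + 0*6)) = (46 - (-14 + 2))/(79 + (-14 + 2)) + 1/(sqrt(77 + 0)) = (46 - 1*(-12))/(79 - 12) + 1/(sqrt(77)) = (46 + 12)/67 + sqrt(77)/77 = (1/67)*58 + sqrt(77)/77 = 58/67 + sqrt(77)/77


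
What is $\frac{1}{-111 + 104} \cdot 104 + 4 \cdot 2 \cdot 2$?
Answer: $\frac{8}{7} \approx 1.1429$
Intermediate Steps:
$\frac{1}{-111 + 104} \cdot 104 + 4 \cdot 2 \cdot 2 = \frac{1}{-7} \cdot 104 + 8 \cdot 2 = \left(- \frac{1}{7}\right) 104 + 16 = - \frac{104}{7} + 16 = \frac{8}{7}$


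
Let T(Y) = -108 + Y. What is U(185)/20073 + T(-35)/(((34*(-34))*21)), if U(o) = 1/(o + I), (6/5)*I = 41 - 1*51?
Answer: 253567583/43044139740 ≈ 0.0058909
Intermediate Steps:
I = -25/3 (I = 5*(41 - 1*51)/6 = 5*(41 - 51)/6 = (⅚)*(-10) = -25/3 ≈ -8.3333)
U(o) = 1/(-25/3 + o) (U(o) = 1/(o - 25/3) = 1/(-25/3 + o))
U(185)/20073 + T(-35)/(((34*(-34))*21)) = (3/(-25 + 3*185))/20073 + (-108 - 35)/(((34*(-34))*21)) = (3/(-25 + 555))*(1/20073) - 143/((-1156*21)) = (3/530)*(1/20073) - 143/(-24276) = (3*(1/530))*(1/20073) - 143*(-1/24276) = (3/530)*(1/20073) + 143/24276 = 1/3546230 + 143/24276 = 253567583/43044139740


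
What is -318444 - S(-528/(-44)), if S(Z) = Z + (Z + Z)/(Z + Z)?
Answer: -318457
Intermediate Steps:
S(Z) = 1 + Z (S(Z) = Z + (2*Z)/((2*Z)) = Z + (2*Z)*(1/(2*Z)) = Z + 1 = 1 + Z)
-318444 - S(-528/(-44)) = -318444 - (1 - 528/(-44)) = -318444 - (1 - 528*(-1/44)) = -318444 - (1 + 12) = -318444 - 1*13 = -318444 - 13 = -318457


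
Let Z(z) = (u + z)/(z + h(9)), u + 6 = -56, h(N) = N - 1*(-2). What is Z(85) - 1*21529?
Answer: -2066761/96 ≈ -21529.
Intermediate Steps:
h(N) = 2 + N (h(N) = N + 2 = 2 + N)
u = -62 (u = -6 - 56 = -62)
Z(z) = (-62 + z)/(11 + z) (Z(z) = (-62 + z)/(z + (2 + 9)) = (-62 + z)/(z + 11) = (-62 + z)/(11 + z))
Z(85) - 1*21529 = (-62 + 85)/(11 + 85) - 1*21529 = 23/96 - 21529 = -2066761/96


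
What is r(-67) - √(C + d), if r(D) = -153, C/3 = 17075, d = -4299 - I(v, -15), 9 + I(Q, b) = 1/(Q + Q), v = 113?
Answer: -153 - √2397251834/226 ≈ -369.65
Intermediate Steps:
I(Q, b) = -9 + 1/(2*Q) (I(Q, b) = -9 + 1/(Q + Q) = -9 + 1/(2*Q))
d = -969541/226 (d = -4299 - (-9 + (½)/113) = -4299 - (-9 + (½)*(1/113)) = -4299 - (-9 + 1/226) = -4299 - 1*(-2033/226) = -4299 + 2033/226 = -969541/226 ≈ -4290.0)
C = 51225 (C = 3*17075 = 51225)
r(-67) - √(C + d) = -153 - √(51225 - 969541/226) = -153 - √(10607309/226) = -153 - √2397251834/226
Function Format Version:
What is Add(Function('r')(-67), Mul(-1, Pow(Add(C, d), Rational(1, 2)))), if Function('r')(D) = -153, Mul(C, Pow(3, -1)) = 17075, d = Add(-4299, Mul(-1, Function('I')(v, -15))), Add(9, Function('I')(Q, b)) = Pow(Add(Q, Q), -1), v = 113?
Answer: Add(-153, Mul(Rational(-1, 226), Pow(2397251834, Rational(1, 2)))) ≈ -369.65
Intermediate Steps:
Function('I')(Q, b) = Add(-9, Mul(Rational(1, 2), Pow(Q, -1))) (Function('I')(Q, b) = Add(-9, Pow(Add(Q, Q), -1)) = Add(-9, Pow(Mul(2, Q), -1)) = Add(-9, Mul(Rational(1, 2), Pow(Q, -1))))
d = Rational(-969541, 226) (d = Add(-4299, Mul(-1, Add(-9, Mul(Rational(1, 2), Pow(113, -1))))) = Add(-4299, Mul(-1, Add(-9, Mul(Rational(1, 2), Rational(1, 113))))) = Add(-4299, Mul(-1, Add(-9, Rational(1, 226)))) = Add(-4299, Mul(-1, Rational(-2033, 226))) = Add(-4299, Rational(2033, 226)) = Rational(-969541, 226) ≈ -4290.0)
C = 51225 (C = Mul(3, 17075) = 51225)
Add(Function('r')(-67), Mul(-1, Pow(Add(C, d), Rational(1, 2)))) = Add(-153, Mul(-1, Pow(Add(51225, Rational(-969541, 226)), Rational(1, 2)))) = Add(-153, Mul(-1, Pow(Rational(10607309, 226), Rational(1, 2)))) = Add(-153, Mul(-1, Mul(Rational(1, 226), Pow(2397251834, Rational(1, 2))))) = Add(-153, Mul(Rational(-1, 226), Pow(2397251834, Rational(1, 2))))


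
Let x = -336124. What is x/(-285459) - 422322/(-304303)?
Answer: 222839157370/86866030077 ≈ 2.5653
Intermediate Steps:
x/(-285459) - 422322/(-304303) = -336124/(-285459) - 422322/(-304303) = -336124*(-1/285459) - 422322*(-1/304303) = 336124/285459 + 422322/304303 = 222839157370/86866030077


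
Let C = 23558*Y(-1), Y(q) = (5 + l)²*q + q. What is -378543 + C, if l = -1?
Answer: -779029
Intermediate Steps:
Y(q) = 17*q (Y(q) = (5 - 1)²*q + q = 4²*q + q = 16*q + q = 17*q)
C = -400486 (C = 23558*(17*(-1)) = 23558*(-17) = -400486)
-378543 + C = -378543 - 400486 = -779029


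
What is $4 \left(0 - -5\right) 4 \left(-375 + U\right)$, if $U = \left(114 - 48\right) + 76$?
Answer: $-18640$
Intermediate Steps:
$U = 142$ ($U = 66 + 76 = 142$)
$4 \left(0 - -5\right) 4 \left(-375 + U\right) = 4 \left(0 - -5\right) 4 \left(-375 + 142\right) = 4 \left(0 + 5\right) 4 \left(-233\right) = 4 \cdot 5 \cdot 4 \left(-233\right) = 20 \cdot 4 \left(-233\right) = 80 \left(-233\right) = -18640$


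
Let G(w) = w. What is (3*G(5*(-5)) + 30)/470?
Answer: -9/94 ≈ -0.095745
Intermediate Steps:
(3*G(5*(-5)) + 30)/470 = (3*(5*(-5)) + 30)/470 = (3*(-25) + 30)*(1/470) = (-75 + 30)*(1/470) = -45*1/470 = -9/94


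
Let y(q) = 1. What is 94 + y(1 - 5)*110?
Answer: 204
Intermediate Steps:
94 + y(1 - 5)*110 = 94 + 1*110 = 94 + 110 = 204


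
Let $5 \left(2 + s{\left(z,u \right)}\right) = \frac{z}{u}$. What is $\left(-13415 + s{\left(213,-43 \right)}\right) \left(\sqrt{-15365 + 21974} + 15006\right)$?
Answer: $- \frac{43290329208}{215} - \frac{2884868 \sqrt{6609}}{215} \approx -2.0244 \cdot 10^{8}$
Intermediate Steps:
$s{\left(z,u \right)} = -2 + \frac{z}{5 u}$ ($s{\left(z,u \right)} = -2 + \frac{z \frac{1}{u}}{5} = -2 + \frac{z}{5 u}$)
$\left(-13415 + s{\left(213,-43 \right)}\right) \left(\sqrt{-15365 + 21974} + 15006\right) = \left(-13415 - \left(2 - \frac{213}{5 \left(-43\right)}\right)\right) \left(\sqrt{-15365 + 21974} + 15006\right) = \left(-13415 - \left(2 - - \frac{213}{215}\right)\right) \left(\sqrt{6609} + 15006\right) = \left(-13415 - \frac{643}{215}\right) \left(15006 + \sqrt{6609}\right) = - \frac{2884868 \left(15006 + \sqrt{6609}\right)}{215} = - \frac{43290329208}{215} - \frac{2884868 \sqrt{6609}}{215}$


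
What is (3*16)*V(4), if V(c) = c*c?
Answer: 768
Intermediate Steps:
V(c) = c²
(3*16)*V(4) = (3*16)*4² = 48*16 = 768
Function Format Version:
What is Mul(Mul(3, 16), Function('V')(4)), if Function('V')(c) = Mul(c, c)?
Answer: 768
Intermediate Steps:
Function('V')(c) = Pow(c, 2)
Mul(Mul(3, 16), Function('V')(4)) = Mul(Mul(3, 16), Pow(4, 2)) = Mul(48, 16) = 768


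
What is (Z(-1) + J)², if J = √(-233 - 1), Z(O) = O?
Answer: (1 - 3*I*√26)² ≈ -233.0 - 30.594*I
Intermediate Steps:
J = 3*I*√26 (J = √(-234) = 3*I*√26 ≈ 15.297*I)
(Z(-1) + J)² = (-1 + 3*I*√26)²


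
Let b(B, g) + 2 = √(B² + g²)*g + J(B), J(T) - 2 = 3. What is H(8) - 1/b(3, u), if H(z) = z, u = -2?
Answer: 347/43 + 2*√13/43 ≈ 8.2375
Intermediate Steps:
J(T) = 5 (J(T) = 2 + 3 = 5)
b(B, g) = 3 + g*√(B² + g²) (b(B, g) = -2 + (√(B² + g²)*g + 5) = -2 + (g*√(B² + g²) + 5) = -2 + (5 + g*√(B² + g²)) = 3 + g*√(B² + g²))
H(8) - 1/b(3, u) = 8 - 1/(3 - 2*√(3² + (-2)²)) = 8 - 1/(3 - 2*√(9 + 4)) = 8 - 1/(3 - 2*√13)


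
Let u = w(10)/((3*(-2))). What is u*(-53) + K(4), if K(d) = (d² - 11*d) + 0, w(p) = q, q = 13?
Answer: 521/6 ≈ 86.833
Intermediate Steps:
w(p) = 13
u = -13/6 (u = 13/((3*(-2))) = 13/(-6) = 13*(-⅙) = -13/6 ≈ -2.1667)
K(d) = d² - 11*d
u*(-53) + K(4) = -13/6*(-53) + 4*(-11 + 4) = 689/6 + 4*(-7) = 689/6 - 28 = 521/6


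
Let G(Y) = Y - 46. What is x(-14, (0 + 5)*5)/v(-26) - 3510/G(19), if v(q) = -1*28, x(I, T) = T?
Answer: 3615/28 ≈ 129.11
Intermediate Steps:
G(Y) = -46 + Y
v(q) = -28
x(-14, (0 + 5)*5)/v(-26) - 3510/G(19) = ((0 + 5)*5)/(-28) - 3510/(-46 + 19) = (5*5)*(-1/28) - 3510/(-27) = 25*(-1/28) - 3510*(-1/27) = -25/28 + 130 = 3615/28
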